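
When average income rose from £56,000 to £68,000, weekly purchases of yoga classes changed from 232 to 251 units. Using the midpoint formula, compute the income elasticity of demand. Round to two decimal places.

0.41

ΔQ = 19, ΔI = 12000. Midpoints: Ī = 62,000, Q̄ = 241.5.
ε_I = (ΔQ/ΔI)(Ī/Q̄) = (19/12000)(62000/241.5).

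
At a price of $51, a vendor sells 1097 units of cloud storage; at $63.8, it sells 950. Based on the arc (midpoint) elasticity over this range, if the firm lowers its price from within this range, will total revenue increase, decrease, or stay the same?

Arc ε = (-147/12.8)(57.40/1023.5) ≈ -0.644.
|ε| = 0.64 < 1, so demand is inelastic. A price cut therefore reduces total revenue.

decrease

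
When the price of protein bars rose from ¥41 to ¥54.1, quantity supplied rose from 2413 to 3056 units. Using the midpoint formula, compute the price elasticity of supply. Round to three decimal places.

0.854

ΔQ = 3056 − 2413 = 643; ΔP = 54.1 − 41 = 13.1.
Midpoints: P̄ = 47.55, Q̄ = 2734.5.
ε_s = (ΔQ/ΔP)(P̄/Q̄) = (643/13.1)(47.55/2734.5).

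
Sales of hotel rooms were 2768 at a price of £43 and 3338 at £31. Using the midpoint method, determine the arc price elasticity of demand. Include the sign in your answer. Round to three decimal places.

ΔQ = 3338 − 2768 = 570; ΔP = 31 − 43 = -12.
Midpoints: P̄ = 37.00, Q̄ = 3053.0.
ε = (ΔQ/ΔP)(P̄/Q̄) = (570/-12)(37.00/3053.0).

-0.576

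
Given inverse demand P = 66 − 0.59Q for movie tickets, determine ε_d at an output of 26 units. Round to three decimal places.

At Q = 26, P = 66 − 0.59(26) = 50.66.
dP/dQ = −0.59, so dQ/dP = 1/(−0.59) = -1.695.
ε = (dQ/dP)(P/Q) = (-1.695)(50.66/26).

-3.302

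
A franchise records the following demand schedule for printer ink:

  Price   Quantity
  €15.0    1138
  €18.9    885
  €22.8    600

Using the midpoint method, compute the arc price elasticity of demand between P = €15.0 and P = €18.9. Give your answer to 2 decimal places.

At P = 15.0, Q = 1138; at P = 18.9, Q = 885.
ΔQ = -253, ΔP = 3.9. Midpoints: P̄ = 16.95, Q̄ = 1011.5.
ε = (ΔQ/ΔP)(P̄/Q̄) = (-253/3.9)(16.95/1011.5).

-1.09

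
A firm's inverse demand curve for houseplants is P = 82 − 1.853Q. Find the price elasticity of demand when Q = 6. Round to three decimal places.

-6.375

At Q = 6, P = 82 − 1.853(6) = 70.88.
dP/dQ = −1.853, so dQ/dP = 1/(−1.853) = -0.540.
ε = (dQ/dP)(P/Q) = (-0.540)(70.88/6).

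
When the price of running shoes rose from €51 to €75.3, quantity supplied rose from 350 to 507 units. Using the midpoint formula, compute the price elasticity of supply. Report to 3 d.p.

ΔQ = 507 − 350 = 157; ΔP = 75.3 − 51 = 24.3.
Midpoints: P̄ = 63.15, Q̄ = 428.5.
ε_s = (ΔQ/ΔP)(P̄/Q̄) = (157/24.3)(63.15/428.5).

0.952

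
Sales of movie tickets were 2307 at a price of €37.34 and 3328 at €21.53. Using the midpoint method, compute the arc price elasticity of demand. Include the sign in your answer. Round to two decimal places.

-0.67

ΔQ = 3328 − 2307 = 1021; ΔP = 21.53 − 37.34 = -15.81.
Midpoints: P̄ = 29.44, Q̄ = 2817.5.
ε = (ΔQ/ΔP)(P̄/Q̄) = (1021/-15.81)(29.44/2817.5).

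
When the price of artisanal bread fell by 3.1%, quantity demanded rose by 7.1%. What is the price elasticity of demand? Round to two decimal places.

-2.29

ε = %ΔQ / %ΔP = (7.1)/(-3.1) = -2.290.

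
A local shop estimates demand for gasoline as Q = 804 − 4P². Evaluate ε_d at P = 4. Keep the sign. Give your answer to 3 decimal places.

At P = 4, Q = 740.
dQ/dP = −8P = -32.
ε = (dQ/dP)(P/Q) = (-32)(4/740).
|ε| < 1, so demand is inelastic at this price.

-0.173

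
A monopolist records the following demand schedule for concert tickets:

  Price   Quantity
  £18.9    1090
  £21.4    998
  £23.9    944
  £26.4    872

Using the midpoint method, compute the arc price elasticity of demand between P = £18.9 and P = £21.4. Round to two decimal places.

At P = 18.9, Q = 1090; at P = 21.4, Q = 998.
ΔQ = -92, ΔP = 2.5. Midpoints: P̄ = 20.15, Q̄ = 1044.0.
ε = (ΔQ/ΔP)(P̄/Q̄) = (-92/2.5)(20.15/1044.0).

-0.71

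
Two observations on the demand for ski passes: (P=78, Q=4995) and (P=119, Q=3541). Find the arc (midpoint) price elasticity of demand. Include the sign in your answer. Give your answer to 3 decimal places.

-0.818

ΔQ = 3541 − 4995 = -1454; ΔP = 119 − 78 = 41.
Midpoints: P̄ = 98.50, Q̄ = 4268.0.
ε = (ΔQ/ΔP)(P̄/Q̄) = (-1454/41)(98.50/4268.0).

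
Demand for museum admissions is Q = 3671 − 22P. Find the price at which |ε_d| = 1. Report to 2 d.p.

For linear demand Q = a − bP, ε = −bP/(a − bP). |ε| = 1 when bP = a − bP, i.e. P = a/(2b).
P = 3671/(2·22) = 3671/44 = 83.4318.

83.43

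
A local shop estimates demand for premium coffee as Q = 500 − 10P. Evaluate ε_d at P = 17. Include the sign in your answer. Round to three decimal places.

-0.515

At P = 17, Q = 330.
dQ/dP = −10.
ε = (dQ/dP)(P/Q) = (-10)(17/330).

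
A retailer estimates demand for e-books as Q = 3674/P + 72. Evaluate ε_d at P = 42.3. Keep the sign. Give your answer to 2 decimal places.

At P = 42.3, Q = 158.856.
dQ/dP = −3674/P² = -2.053.
ε = (dQ/dP)(P/Q) = (-2.053)(42.3/158.856).
|ε| < 1, so demand is inelastic at this price.

-0.55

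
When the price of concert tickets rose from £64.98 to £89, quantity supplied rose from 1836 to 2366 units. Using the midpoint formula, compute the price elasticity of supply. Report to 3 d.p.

ΔQ = 2366 − 1836 = 530; ΔP = 89 − 64.98 = 24.02.
Midpoints: P̄ = 76.99, Q̄ = 2101.0.
ε_s = (ΔQ/ΔP)(P̄/Q̄) = (530/24.02)(76.99/2101.0).

0.809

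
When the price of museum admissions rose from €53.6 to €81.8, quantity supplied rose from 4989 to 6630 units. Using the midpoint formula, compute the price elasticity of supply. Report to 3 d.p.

ΔQ = 6630 − 4989 = 1641; ΔP = 81.8 − 53.6 = 28.2.
Midpoints: P̄ = 67.70, Q̄ = 5809.5.
ε_s = (ΔQ/ΔP)(P̄/Q̄) = (1641/28.2)(67.70/5809.5).

0.678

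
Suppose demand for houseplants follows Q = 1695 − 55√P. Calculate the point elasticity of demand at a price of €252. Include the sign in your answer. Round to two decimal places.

At P = 252, Q = 821.902.
dQ/dP = −55/(2√P) = -1.732.
ε = (dQ/dP)(P/Q) = (-1.732)(252/821.902).

-0.53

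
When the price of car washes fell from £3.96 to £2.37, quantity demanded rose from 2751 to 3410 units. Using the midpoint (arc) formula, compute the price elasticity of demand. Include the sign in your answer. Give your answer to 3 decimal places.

-0.426

ΔQ = 3410 − 2751 = 659; ΔP = 2.37 − 3.96 = -1.59.
Midpoints: P̄ = 3.17, Q̄ = 3080.5.
ε = (ΔQ/ΔP)(P̄/Q̄) = (659/-1.59)(3.17/3080.5).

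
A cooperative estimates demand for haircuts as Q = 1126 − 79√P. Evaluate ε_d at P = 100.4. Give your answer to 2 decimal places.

At P = 100.4, Q = 334.422.
dQ/dP = −79/(2√P) = -3.942.
ε = (dQ/dP)(P/Q) = (-3.942)(100.4/334.422).
|ε| > 1, so demand is elastic at this price.

-1.18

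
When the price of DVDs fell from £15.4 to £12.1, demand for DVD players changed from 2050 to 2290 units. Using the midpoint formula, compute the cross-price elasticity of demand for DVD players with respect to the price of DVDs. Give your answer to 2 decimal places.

ΔQ_x = 2290 − 2050 = 240; ΔP_y = 12.1 − 15.4 = -3.3.
Midpoints: P̄_y = 13.75, Q̄_x = 2170.0.
ε_xy = (ΔQ_x/ΔP_y)(P̄_y/Q̄_x) = (240/-3.3)(13.75/2170.0).

-0.46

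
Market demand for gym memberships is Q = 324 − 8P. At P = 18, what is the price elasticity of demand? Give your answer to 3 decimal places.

At P = 18, Q = 180.
dQ/dP = −8.
ε = (dQ/dP)(P/Q) = (-8)(18/180).

-0.800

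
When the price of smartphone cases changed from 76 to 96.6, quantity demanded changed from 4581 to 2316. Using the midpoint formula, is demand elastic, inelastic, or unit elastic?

elastic

Arc ε ≈ -2.752.
|ε| = 2.75 > 1.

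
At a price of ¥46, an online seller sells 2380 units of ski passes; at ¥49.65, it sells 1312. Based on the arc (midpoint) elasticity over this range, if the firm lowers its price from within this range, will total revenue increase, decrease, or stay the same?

increase

Arc ε = (-1068/3.65)(47.83/1846.0) ≈ -7.581.
|ε| = 7.58 > 1, so demand is elastic. A price cut therefore raises total revenue.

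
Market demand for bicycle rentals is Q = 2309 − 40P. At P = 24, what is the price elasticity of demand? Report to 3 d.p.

-0.712

At P = 24, Q = 1349.
dQ/dP = −40.
ε = (dQ/dP)(P/Q) = (-40)(24/1349).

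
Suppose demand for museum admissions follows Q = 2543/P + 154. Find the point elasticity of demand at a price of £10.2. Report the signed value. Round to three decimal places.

-0.618

At P = 10.2, Q = 403.314.
dQ/dP = −2543/P² = -24.443.
ε = (dQ/dP)(P/Q) = (-24.443)(10.2/403.314).
|ε| < 1, so demand is inelastic at this price.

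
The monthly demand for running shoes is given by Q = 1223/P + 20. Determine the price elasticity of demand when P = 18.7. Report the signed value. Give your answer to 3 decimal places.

-0.766

At P = 18.7, Q = 85.401.
dQ/dP = −1223/P² = -3.497.
ε = (dQ/dP)(P/Q) = (-3.497)(18.7/85.401).
|ε| < 1, so demand is inelastic at this price.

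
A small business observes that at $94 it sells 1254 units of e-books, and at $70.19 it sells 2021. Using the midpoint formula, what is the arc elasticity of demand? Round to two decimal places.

-1.61

ΔQ = 2021 − 1254 = 767; ΔP = 70.19 − 94 = -23.81.
Midpoints: P̄ = 82.09, Q̄ = 1637.5.
ε = (ΔQ/ΔP)(P̄/Q̄) = (767/-23.81)(82.09/1637.5).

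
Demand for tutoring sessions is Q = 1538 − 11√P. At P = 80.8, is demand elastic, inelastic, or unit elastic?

inelastic

Q = 1439.122, dQ/dP = -0.612.
ε = (dQ/dP)(P/Q) ≈ -0.034.
|ε| = 0.03 < 1.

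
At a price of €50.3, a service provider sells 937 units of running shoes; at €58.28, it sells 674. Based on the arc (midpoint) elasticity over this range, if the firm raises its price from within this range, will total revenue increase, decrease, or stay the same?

Arc ε = (-263/7.98)(54.29/805.5) ≈ -2.221.
|ε| = 2.22 > 1, so demand is elastic. A price rise therefore reduces total revenue.

decrease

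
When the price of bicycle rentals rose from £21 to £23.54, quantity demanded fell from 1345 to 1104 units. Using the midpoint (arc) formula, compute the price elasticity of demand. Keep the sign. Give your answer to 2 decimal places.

ΔQ = 1104 − 1345 = -241; ΔP = 23.54 − 21 = 2.54.
Midpoints: P̄ = 22.27, Q̄ = 1224.5.
ε = (ΔQ/ΔP)(P̄/Q̄) = (-241/2.54)(22.27/1224.5).

-1.73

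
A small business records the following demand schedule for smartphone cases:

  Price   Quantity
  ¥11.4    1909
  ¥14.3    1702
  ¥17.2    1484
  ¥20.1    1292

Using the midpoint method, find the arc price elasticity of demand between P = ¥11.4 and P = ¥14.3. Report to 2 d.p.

At P = 11.4, Q = 1909; at P = 14.3, Q = 1702.
ΔQ = -207, ΔP = 2.9. Midpoints: P̄ = 12.85, Q̄ = 1805.5.
ε = (ΔQ/ΔP)(P̄/Q̄) = (-207/2.9)(12.85/1805.5).

-0.51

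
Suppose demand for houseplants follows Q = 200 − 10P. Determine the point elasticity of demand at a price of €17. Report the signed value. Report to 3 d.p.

At P = 17, Q = 30.
dQ/dP = −10.
ε = (dQ/dP)(P/Q) = (-10)(17/30).

-5.667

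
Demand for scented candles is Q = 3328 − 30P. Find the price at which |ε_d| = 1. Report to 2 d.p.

For linear demand Q = a − bP, ε = −bP/(a − bP). |ε| = 1 when bP = a − bP, i.e. P = a/(2b).
P = 3328/(2·30) = 3328/60 = 55.4667.

55.47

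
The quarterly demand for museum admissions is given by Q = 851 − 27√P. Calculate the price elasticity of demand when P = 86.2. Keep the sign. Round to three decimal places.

At P = 86.2, Q = 600.321.
dQ/dP = −27/(2√P) = -1.454.
ε = (dQ/dP)(P/Q) = (-1.454)(86.2/600.321).
|ε| < 1, so demand is inelastic at this price.

-0.209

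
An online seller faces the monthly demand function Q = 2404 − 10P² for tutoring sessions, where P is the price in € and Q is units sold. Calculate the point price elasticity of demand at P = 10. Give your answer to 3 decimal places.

At P = 10, Q = 1404.
dQ/dP = −20P = -200.
ε = (dQ/dP)(P/Q) = (-200)(10/1404).

-1.425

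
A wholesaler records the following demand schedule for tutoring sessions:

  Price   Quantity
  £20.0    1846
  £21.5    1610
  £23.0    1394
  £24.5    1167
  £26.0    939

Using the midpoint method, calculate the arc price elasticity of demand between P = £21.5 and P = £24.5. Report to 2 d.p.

-2.45

At P = 21.5, Q = 1610; at P = 24.5, Q = 1167.
ΔQ = -443, ΔP = 3.0. Midpoints: P̄ = 23.00, Q̄ = 1388.5.
ε = (ΔQ/ΔP)(P̄/Q̄) = (-443/3.0)(23.00/1388.5).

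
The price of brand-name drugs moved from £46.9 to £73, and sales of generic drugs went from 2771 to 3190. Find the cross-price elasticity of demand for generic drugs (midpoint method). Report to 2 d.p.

0.32

ΔQ_x = 3190 − 2771 = 419; ΔP_y = 73 − 46.9 = 26.1.
Midpoints: P̄_y = 59.95, Q̄_x = 2980.5.
ε_xy = (ΔQ_x/ΔP_y)(P̄_y/Q̄_x) = (419/26.1)(59.95/2980.5).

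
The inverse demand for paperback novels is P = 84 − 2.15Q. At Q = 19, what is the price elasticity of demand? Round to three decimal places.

At Q = 19, P = 84 − 2.15(19) = 43.15.
dP/dQ = −2.15, so dQ/dP = 1/(−2.15) = -0.465.
ε = (dQ/dP)(P/Q) = (-0.465)(43.15/19).

-1.056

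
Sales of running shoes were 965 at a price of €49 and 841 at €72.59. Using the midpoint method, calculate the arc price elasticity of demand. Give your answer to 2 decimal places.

ΔQ = 841 − 965 = -124; ΔP = 72.59 − 49 = 23.59.
Midpoints: P̄ = 60.80, Q̄ = 903.0.
ε = (ΔQ/ΔP)(P̄/Q̄) = (-124/23.59)(60.80/903.0).

-0.35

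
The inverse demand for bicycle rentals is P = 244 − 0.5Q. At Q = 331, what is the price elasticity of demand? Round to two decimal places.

At Q = 331, P = 244 − 0.5(331) = 78.50.
dP/dQ = −0.5, so dQ/dP = 1/(−0.5) = -2.000.
ε = (dQ/dP)(P/Q) = (-2.000)(78.50/331).

-0.47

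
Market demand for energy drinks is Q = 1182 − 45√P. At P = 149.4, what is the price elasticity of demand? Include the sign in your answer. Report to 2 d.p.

At P = 149.4, Q = 631.968.
dQ/dP = −45/(2√P) = -1.841.
ε = (dQ/dP)(P/Q) = (-1.841)(149.4/631.968).

-0.44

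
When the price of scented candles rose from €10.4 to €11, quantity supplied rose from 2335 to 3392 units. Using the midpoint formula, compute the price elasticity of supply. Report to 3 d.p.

ΔQ = 3392 − 2335 = 1057; ΔP = 11 − 10.4 = 0.6.
Midpoints: P̄ = 10.70, Q̄ = 2863.5.
ε_s = (ΔQ/ΔP)(P̄/Q̄) = (1057/0.6)(10.70/2863.5).

6.583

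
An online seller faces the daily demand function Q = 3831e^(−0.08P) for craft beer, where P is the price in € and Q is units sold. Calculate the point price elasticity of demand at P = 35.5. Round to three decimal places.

At P = 35.5, Q = 223.829.
dQ/dP = −0.08·3831e^(−0.08P) = −0.08Q = -17.906.
ε = (dQ/dP)(P/Q) = (-17.906)(35.5/223.829).

-2.840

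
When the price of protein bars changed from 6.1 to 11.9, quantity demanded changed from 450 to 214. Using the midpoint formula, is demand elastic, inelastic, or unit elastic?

Arc ε ≈ -1.103.
|ε| = 1.10 > 1.

elastic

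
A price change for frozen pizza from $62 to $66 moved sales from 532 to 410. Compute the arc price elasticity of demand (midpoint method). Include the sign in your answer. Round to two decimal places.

-4.14

ΔQ = 410 − 532 = -122; ΔP = 66 − 62 = 4.
Midpoints: P̄ = 64.00, Q̄ = 471.0.
ε = (ΔQ/ΔP)(P̄/Q̄) = (-122/4)(64.00/471.0).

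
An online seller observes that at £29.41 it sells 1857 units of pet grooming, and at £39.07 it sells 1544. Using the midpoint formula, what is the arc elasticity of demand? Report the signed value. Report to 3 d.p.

-0.652

ΔQ = 1544 − 1857 = -313; ΔP = 39.07 − 29.41 = 9.66.
Midpoints: P̄ = 34.24, Q̄ = 1700.5.
ε = (ΔQ/ΔP)(P̄/Q̄) = (-313/9.66)(34.24/1700.5).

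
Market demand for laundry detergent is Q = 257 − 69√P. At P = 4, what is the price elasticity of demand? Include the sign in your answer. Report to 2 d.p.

At P = 4, Q = 119.
dQ/dP = −69/(2√P) = -17.250.
ε = (dQ/dP)(P/Q) = (-17.250)(4/119).

-0.58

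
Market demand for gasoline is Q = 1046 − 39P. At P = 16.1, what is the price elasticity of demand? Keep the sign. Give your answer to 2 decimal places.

-1.50

At P = 16.1, Q = 418.100.
dQ/dP = −39.
ε = (dQ/dP)(P/Q) = (-39)(16.1/418.100).
|ε| > 1, so demand is elastic at this price.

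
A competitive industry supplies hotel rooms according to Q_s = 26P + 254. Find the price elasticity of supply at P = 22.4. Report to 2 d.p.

At P = 22.4, Q_s = 836.40.
dQ_s/dP = 26.
ε_s = (dQ_s/dP)(P/Q_s) = (26)(22.4/836.40).

0.70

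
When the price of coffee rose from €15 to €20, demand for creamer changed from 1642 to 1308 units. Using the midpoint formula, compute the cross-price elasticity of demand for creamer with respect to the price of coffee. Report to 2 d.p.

ΔQ_x = 1308 − 1642 = -334; ΔP_y = 20 − 15 = 5.
Midpoints: P̄_y = 17.50, Q̄_x = 1475.0.
ε_xy = (ΔQ_x/ΔP_y)(P̄_y/Q̄_x) = (-334/5)(17.50/1475.0).
ε_xy < 0, so the goods are complements.

-0.79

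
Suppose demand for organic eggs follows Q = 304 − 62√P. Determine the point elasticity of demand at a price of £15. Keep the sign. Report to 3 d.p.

At P = 15, Q = 63.875.
dQ/dP = −62/(2√P) = -8.004.
ε = (dQ/dP)(P/Q) = (-8.004)(15/63.875).
|ε| > 1, so demand is elastic at this price.

-1.880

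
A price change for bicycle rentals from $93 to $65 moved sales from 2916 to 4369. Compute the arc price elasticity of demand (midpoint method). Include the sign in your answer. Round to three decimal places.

-1.125

ΔQ = 4369 − 2916 = 1453; ΔP = 65 − 93 = -28.
Midpoints: P̄ = 79.00, Q̄ = 3642.5.
ε = (ΔQ/ΔP)(P̄/Q̄) = (1453/-28)(79.00/3642.5).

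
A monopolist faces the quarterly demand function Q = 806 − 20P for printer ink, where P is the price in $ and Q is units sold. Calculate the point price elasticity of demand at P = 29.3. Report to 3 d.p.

At P = 29.3, Q = 220.
dQ/dP = −20.
ε = (dQ/dP)(P/Q) = (-20)(29.3/220).

-2.664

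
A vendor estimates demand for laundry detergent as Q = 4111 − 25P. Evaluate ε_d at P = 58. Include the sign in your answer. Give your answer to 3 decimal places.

At P = 58, Q = 2661.
dQ/dP = −25.
ε = (dQ/dP)(P/Q) = (-25)(58/2661).
|ε| < 1, so demand is inelastic at this price.

-0.545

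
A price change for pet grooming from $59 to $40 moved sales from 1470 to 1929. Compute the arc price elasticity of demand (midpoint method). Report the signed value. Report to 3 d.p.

ΔQ = 1929 − 1470 = 459; ΔP = 40 − 59 = -19.
Midpoints: P̄ = 49.50, Q̄ = 1699.5.
ε = (ΔQ/ΔP)(P̄/Q̄) = (459/-19)(49.50/1699.5).

-0.704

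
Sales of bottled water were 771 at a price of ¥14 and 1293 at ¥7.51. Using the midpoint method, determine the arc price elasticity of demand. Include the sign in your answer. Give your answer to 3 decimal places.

ΔQ = 1293 − 771 = 522; ΔP = 7.51 − 14 = -6.49.
Midpoints: P̄ = 10.75, Q̄ = 1032.0.
ε = (ΔQ/ΔP)(P̄/Q̄) = (522/-6.49)(10.75/1032.0).

-0.838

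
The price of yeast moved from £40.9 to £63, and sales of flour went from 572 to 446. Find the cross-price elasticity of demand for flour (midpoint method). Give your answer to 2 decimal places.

-0.58

ΔQ_x = 446 − 572 = -126; ΔP_y = 63 − 40.9 = 22.1.
Midpoints: P̄_y = 51.95, Q̄_x = 509.0.
ε_xy = (ΔQ_x/ΔP_y)(P̄_y/Q̄_x) = (-126/22.1)(51.95/509.0).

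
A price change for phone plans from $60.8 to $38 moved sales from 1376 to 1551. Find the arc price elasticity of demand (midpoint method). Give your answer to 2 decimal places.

-0.26

ΔQ = 1551 − 1376 = 175; ΔP = 38 − 60.8 = -22.8.
Midpoints: P̄ = 49.40, Q̄ = 1463.5.
ε = (ΔQ/ΔP)(P̄/Q̄) = (175/-22.8)(49.40/1463.5).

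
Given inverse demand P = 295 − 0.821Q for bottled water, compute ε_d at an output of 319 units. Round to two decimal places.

-0.13

At Q = 319, P = 295 − 0.821(319) = 33.10.
dP/dQ = −0.821, so dQ/dP = 1/(−0.821) = -1.218.
ε = (dQ/dP)(P/Q) = (-1.218)(33.10/319).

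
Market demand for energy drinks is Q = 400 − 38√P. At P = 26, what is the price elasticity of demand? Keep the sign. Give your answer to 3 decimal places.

At P = 26, Q = 206.237.
dQ/dP = −38/(2√P) = -3.726.
ε = (dQ/dP)(P/Q) = (-3.726)(26/206.237).
|ε| < 1, so demand is inelastic at this price.

-0.470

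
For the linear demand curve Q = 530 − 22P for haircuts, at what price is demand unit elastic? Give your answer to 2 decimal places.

12.05

For linear demand Q = a − bP, ε = −bP/(a − bP). |ε| = 1 when bP = a − bP, i.e. P = a/(2b).
P = 530/(2·22) = 530/44 = 12.0455.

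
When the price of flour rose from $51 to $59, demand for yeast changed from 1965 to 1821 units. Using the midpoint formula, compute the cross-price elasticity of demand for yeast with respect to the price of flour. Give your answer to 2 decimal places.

-0.52

ΔQ_x = 1821 − 1965 = -144; ΔP_y = 59 − 51 = 8.
Midpoints: P̄_y = 55.00, Q̄_x = 1893.0.
ε_xy = (ΔQ_x/ΔP_y)(P̄_y/Q̄_x) = (-144/8)(55.00/1893.0).
ε_xy < 0, so the goods are complements.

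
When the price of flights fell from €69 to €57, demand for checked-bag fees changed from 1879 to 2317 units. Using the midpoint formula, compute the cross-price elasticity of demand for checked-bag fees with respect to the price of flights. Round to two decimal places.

-1.10

ΔQ_x = 2317 − 1879 = 438; ΔP_y = 57 − 69 = -12.
Midpoints: P̄_y = 63.00, Q̄_x = 2098.0.
ε_xy = (ΔQ_x/ΔP_y)(P̄_y/Q̄_x) = (438/-12)(63.00/2098.0).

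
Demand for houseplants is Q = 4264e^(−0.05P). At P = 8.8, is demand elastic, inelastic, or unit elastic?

inelastic

Q = 2746.171, dQ/dP = -137.309.
ε = (dQ/dP)(P/Q) ≈ -0.440.
|ε| = 0.44 < 1.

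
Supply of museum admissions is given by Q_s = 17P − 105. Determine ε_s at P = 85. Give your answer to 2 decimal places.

1.08

At P = 85, Q_s = 1340.
dQ_s/dP = 17.
ε_s = (dQ_s/dP)(P/Q_s) = (17)(85/1340).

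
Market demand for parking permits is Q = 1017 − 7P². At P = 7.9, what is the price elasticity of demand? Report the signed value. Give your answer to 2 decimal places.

At P = 7.9, Q = 580.130.
dQ/dP = −14P = -110.600.
ε = (dQ/dP)(P/Q) = (-110.600)(7.9/580.130).

-1.51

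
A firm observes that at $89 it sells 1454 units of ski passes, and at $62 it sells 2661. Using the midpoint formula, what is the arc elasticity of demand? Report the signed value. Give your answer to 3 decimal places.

-1.640

ΔQ = 2661 − 1454 = 1207; ΔP = 62 − 89 = -27.
Midpoints: P̄ = 75.50, Q̄ = 2057.5.
ε = (ΔQ/ΔP)(P̄/Q̄) = (1207/-27)(75.50/2057.5).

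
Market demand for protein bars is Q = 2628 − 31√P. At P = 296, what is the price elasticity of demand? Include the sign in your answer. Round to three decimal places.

-0.127

At P = 296, Q = 2094.656.
dQ/dP = −31/(2√P) = -0.901.
ε = (dQ/dP)(P/Q) = (-0.901)(296/2094.656).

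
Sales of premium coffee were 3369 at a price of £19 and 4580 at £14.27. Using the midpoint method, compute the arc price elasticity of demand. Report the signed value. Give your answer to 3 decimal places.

ΔQ = 4580 − 3369 = 1211; ΔP = 14.27 − 19 = -4.73.
Midpoints: P̄ = 16.63, Q̄ = 3974.5.
ε = (ΔQ/ΔP)(P̄/Q̄) = (1211/-4.73)(16.63/3974.5).

-1.072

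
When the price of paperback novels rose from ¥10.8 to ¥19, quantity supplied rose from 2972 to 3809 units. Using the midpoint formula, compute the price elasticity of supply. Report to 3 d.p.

0.449

ΔQ = 3809 − 2972 = 837; ΔP = 19 − 10.8 = 8.2.
Midpoints: P̄ = 14.90, Q̄ = 3390.5.
ε_s = (ΔQ/ΔP)(P̄/Q̄) = (837/8.2)(14.90/3390.5).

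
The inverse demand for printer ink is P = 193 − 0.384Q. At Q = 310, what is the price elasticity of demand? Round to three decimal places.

At Q = 310, P = 193 − 0.384(310) = 73.96.
dP/dQ = −0.384, so dQ/dP = 1/(−0.384) = -2.604.
ε = (dQ/dP)(P/Q) = (-2.604)(73.96/310).

-0.621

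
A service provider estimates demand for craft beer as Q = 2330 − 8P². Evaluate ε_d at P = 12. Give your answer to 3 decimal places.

At P = 12, Q = 1178.
dQ/dP = −16P = -192.
ε = (dQ/dP)(P/Q) = (-192)(12/1178).

-1.956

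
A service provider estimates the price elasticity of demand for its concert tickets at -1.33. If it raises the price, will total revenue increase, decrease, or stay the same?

|ε| = 1.33 > 1, so demand is elastic. A price rise therefore reduces total revenue.

decrease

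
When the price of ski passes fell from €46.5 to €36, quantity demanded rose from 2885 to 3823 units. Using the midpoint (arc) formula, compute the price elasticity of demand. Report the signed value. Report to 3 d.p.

ΔQ = 3823 − 2885 = 938; ΔP = 36 − 46.5 = -10.5.
Midpoints: P̄ = 41.25, Q̄ = 3354.0.
ε = (ΔQ/ΔP)(P̄/Q̄) = (938/-10.5)(41.25/3354.0).

-1.099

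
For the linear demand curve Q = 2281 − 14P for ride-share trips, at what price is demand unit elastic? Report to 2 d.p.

For linear demand Q = a − bP, ε = −bP/(a − bP). |ε| = 1 when bP = a − bP, i.e. P = a/(2b).
P = 2281/(2·14) = 2281/28 = 81.4643.

81.46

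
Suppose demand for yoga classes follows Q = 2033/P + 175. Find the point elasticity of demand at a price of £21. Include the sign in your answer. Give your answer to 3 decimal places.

At P = 21, Q = 271.810.
dQ/dP = −2033/P² = -4.610.
ε = (dQ/dP)(P/Q) = (-4.610)(21/271.810).

-0.356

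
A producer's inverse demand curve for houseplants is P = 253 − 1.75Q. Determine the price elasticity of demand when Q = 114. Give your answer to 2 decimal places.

-0.27

At Q = 114, P = 253 − 1.75(114) = 53.50.
dP/dQ = −1.75, so dQ/dP = 1/(−1.75) = -0.571.
ε = (dQ/dP)(P/Q) = (-0.571)(53.50/114).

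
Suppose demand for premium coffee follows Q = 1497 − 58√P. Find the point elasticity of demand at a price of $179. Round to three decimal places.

-0.538

At P = 179, Q = 721.013.
dQ/dP = −58/(2√P) = -2.168.
ε = (dQ/dP)(P/Q) = (-2.168)(179/721.013).
|ε| < 1, so demand is inelastic at this price.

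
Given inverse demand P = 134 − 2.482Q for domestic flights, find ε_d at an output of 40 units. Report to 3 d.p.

At Q = 40, P = 134 − 2.482(40) = 34.72.
dP/dQ = −2.482, so dQ/dP = 1/(−2.482) = -0.403.
ε = (dQ/dP)(P/Q) = (-0.403)(34.72/40).

-0.350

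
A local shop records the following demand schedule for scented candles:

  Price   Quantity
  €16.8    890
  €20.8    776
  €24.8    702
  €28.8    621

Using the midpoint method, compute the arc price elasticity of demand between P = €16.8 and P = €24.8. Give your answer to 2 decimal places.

-0.61

At P = 16.8, Q = 890; at P = 24.8, Q = 702.
ΔQ = -188, ΔP = 8.0. Midpoints: P̄ = 20.80, Q̄ = 796.0.
ε = (ΔQ/ΔP)(P̄/Q̄) = (-188/8.0)(20.80/796.0).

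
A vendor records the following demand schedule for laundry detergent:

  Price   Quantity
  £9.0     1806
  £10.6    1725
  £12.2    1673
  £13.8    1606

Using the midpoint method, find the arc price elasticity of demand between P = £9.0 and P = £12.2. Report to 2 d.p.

-0.25

At P = 9.0, Q = 1806; at P = 12.2, Q = 1673.
ΔQ = -133, ΔP = 3.2. Midpoints: P̄ = 10.60, Q̄ = 1739.5.
ε = (ΔQ/ΔP)(P̄/Q̄) = (-133/3.2)(10.60/1739.5).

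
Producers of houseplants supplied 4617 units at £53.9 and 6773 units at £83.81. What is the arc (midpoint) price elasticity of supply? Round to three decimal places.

0.872

ΔQ = 6773 − 4617 = 2156; ΔP = 83.81 − 53.9 = 29.91.
Midpoints: P̄ = 68.86, Q̄ = 5695.0.
ε_s = (ΔQ/ΔP)(P̄/Q̄) = (2156/29.91)(68.86/5695.0).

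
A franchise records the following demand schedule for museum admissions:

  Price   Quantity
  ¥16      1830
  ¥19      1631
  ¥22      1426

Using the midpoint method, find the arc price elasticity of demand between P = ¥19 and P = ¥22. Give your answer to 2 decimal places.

-0.92

At P = 19, Q = 1631; at P = 22, Q = 1426.
ΔQ = -205, ΔP = 3. Midpoints: P̄ = 20.50, Q̄ = 1528.5.
ε = (ΔQ/ΔP)(P̄/Q̄) = (-205/3)(20.50/1528.5).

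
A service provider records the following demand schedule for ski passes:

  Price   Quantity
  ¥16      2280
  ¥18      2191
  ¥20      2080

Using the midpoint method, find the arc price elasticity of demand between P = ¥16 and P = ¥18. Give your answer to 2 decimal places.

-0.34

At P = 16, Q = 2280; at P = 18, Q = 2191.
ΔQ = -89, ΔP = 2. Midpoints: P̄ = 17.00, Q̄ = 2235.5.
ε = (ΔQ/ΔP)(P̄/Q̄) = (-89/2)(17.00/2235.5).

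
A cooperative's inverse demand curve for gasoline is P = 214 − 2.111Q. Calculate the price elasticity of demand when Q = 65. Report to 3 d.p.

At Q = 65, P = 214 − 2.111(65) = 76.78.
dP/dQ = −2.111, so dQ/dP = 1/(−2.111) = -0.474.
ε = (dQ/dP)(P/Q) = (-0.474)(76.78/65).

-0.560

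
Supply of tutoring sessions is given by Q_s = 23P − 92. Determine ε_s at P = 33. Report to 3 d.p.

At P = 33, Q_s = 667.
dQ_s/dP = 23.
ε_s = (dQ_s/dP)(P/Q_s) = (23)(33/667).

1.138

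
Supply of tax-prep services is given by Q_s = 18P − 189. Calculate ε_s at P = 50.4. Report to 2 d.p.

At P = 50.4, Q_s = 718.20.
dQ_s/dP = 18.
ε_s = (dQ_s/dP)(P/Q_s) = (18)(50.4/718.20).

1.26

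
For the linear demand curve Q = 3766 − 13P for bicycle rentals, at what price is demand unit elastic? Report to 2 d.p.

For linear demand Q = a − bP, ε = −bP/(a − bP). |ε| = 1 when bP = a − bP, i.e. P = a/(2b).
P = 3766/(2·13) = 3766/26 = 144.8462.

144.85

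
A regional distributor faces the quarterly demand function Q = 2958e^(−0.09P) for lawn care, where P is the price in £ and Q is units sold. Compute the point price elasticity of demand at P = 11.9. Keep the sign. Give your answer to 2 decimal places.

-1.07

At P = 11.9, Q = 1013.605.
dQ/dP = −0.09·2958e^(−0.09P) = −0.09Q = -91.224.
ε = (dQ/dP)(P/Q) = (-91.224)(11.9/1013.605).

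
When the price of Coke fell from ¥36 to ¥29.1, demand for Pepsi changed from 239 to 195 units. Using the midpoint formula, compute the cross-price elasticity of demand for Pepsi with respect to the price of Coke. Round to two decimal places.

ΔQ_x = 195 − 239 = -44; ΔP_y = 29.1 − 36 = -6.9.
Midpoints: P̄_y = 32.55, Q̄_x = 217.0.
ε_xy = (ΔQ_x/ΔP_y)(P̄_y/Q̄_x) = (-44/-6.9)(32.55/217.0).

0.96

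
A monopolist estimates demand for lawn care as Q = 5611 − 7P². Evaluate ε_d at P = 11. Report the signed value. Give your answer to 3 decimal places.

-0.356

At P = 11, Q = 4764.
dQ/dP = −14P = -154.
ε = (dQ/dP)(P/Q) = (-154)(11/4764).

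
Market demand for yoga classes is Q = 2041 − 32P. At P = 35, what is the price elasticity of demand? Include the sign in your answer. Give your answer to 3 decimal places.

At P = 35, Q = 921.
dQ/dP = −32.
ε = (dQ/dP)(P/Q) = (-32)(35/921).

-1.216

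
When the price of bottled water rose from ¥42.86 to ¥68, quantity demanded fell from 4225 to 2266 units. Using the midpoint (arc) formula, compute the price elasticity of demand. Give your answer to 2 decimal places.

-1.33

ΔQ = 2266 − 4225 = -1959; ΔP = 68 − 42.86 = 25.14.
Midpoints: P̄ = 55.43, Q̄ = 3245.5.
ε = (ΔQ/ΔP)(P̄/Q̄) = (-1959/25.14)(55.43/3245.5).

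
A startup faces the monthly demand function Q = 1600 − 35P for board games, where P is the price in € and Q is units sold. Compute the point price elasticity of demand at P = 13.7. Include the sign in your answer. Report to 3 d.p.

-0.428

At P = 13.7, Q = 1120.500.
dQ/dP = −35.
ε = (dQ/dP)(P/Q) = (-35)(13.7/1120.500).
|ε| < 1, so demand is inelastic at this price.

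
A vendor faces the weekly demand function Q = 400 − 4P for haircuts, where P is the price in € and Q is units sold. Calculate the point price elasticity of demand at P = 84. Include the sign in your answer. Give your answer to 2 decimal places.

At P = 84, Q = 64.
dQ/dP = −4.
ε = (dQ/dP)(P/Q) = (-4)(84/64).
|ε| > 1, so demand is elastic at this price.

-5.25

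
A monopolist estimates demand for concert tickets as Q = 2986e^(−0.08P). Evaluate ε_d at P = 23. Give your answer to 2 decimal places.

-1.84

At P = 23, Q = 474.229.
dQ/dP = −0.08·2986e^(−0.08P) = −0.08Q = -37.938.
ε = (dQ/dP)(P/Q) = (-37.938)(23/474.229).
|ε| > 1, so demand is elastic at this price.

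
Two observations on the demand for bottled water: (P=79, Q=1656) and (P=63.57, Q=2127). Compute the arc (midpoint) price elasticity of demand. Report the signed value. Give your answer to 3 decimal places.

-1.150

ΔQ = 2127 − 1656 = 471; ΔP = 63.57 − 79 = -15.43.
Midpoints: P̄ = 71.28, Q̄ = 1891.5.
ε = (ΔQ/ΔP)(P̄/Q̄) = (471/-15.43)(71.28/1891.5).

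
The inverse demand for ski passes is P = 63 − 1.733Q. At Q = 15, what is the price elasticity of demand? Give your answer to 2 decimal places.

-1.42

At Q = 15, P = 63 − 1.733(15) = 37.00.
dP/dQ = −1.733, so dQ/dP = 1/(−1.733) = -0.577.
ε = (dQ/dP)(P/Q) = (-0.577)(37.00/15).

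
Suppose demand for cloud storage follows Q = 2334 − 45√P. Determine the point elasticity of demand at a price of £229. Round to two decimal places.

-0.21

At P = 229, Q = 1653.026.
dQ/dP = −45/(2√P) = -1.487.
ε = (dQ/dP)(P/Q) = (-1.487)(229/1653.026).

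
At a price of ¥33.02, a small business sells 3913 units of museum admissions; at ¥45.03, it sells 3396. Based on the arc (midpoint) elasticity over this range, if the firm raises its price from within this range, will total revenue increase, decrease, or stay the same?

increase

Arc ε = (-517/12.01)(39.03/3654.5) ≈ -0.460.
|ε| = 0.46 < 1, so demand is inelastic. A price rise therefore raises total revenue.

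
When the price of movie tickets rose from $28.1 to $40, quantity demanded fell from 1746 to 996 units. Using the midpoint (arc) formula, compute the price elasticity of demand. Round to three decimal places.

ΔQ = 996 − 1746 = -750; ΔP = 40 − 28.1 = 11.9.
Midpoints: P̄ = 34.05, Q̄ = 1371.0.
ε = (ΔQ/ΔP)(P̄/Q̄) = (-750/11.9)(34.05/1371.0).

-1.565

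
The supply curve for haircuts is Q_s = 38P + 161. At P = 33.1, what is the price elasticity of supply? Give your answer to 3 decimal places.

0.887

At P = 33.1, Q_s = 1418.80.
dQ_s/dP = 38.
ε_s = (dQ_s/dP)(P/Q_s) = (38)(33.1/1418.80).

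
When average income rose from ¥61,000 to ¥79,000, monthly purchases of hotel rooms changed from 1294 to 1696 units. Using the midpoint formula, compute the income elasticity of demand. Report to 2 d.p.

1.05

ΔQ = 402, ΔI = 18000. Midpoints: Ī = 70,000, Q̄ = 1495.0.
ε_I = (ΔQ/ΔI)(Ī/Q̄) = (402/18000)(70000/1495.0).
ε_I > 0, so the good is normal.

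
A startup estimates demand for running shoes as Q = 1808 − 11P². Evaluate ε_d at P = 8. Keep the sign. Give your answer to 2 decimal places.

At P = 8, Q = 1104.
dQ/dP = −22P = -176.
ε = (dQ/dP)(P/Q) = (-176)(8/1104).

-1.28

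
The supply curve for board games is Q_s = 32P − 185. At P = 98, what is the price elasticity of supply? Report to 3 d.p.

1.063

At P = 98, Q_s = 2951.
dQ_s/dP = 32.
ε_s = (dQ_s/dP)(P/Q_s) = (32)(98/2951).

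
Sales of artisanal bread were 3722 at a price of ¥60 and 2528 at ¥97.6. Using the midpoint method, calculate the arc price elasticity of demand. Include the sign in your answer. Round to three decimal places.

ΔQ = 2528 − 3722 = -1194; ΔP = 97.6 − 60 = 37.6.
Midpoints: P̄ = 78.80, Q̄ = 3125.0.
ε = (ΔQ/ΔP)(P̄/Q̄) = (-1194/37.6)(78.80/3125.0).

-0.801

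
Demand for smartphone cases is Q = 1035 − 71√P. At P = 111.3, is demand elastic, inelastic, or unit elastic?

elastic

Q = 285.958, dQ/dP = -3.365.
ε = (dQ/dP)(P/Q) ≈ -1.310.
|ε| = 1.31 > 1.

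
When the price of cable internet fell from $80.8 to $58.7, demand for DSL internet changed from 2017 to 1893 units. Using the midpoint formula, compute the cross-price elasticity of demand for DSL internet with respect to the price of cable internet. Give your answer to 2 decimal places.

0.20

ΔQ_x = 1893 − 2017 = -124; ΔP_y = 58.7 − 80.8 = -22.1.
Midpoints: P̄_y = 69.75, Q̄_x = 1955.0.
ε_xy = (ΔQ_x/ΔP_y)(P̄_y/Q̄_x) = (-124/-22.1)(69.75/1955.0).
ε_xy > 0, so the goods are substitutes.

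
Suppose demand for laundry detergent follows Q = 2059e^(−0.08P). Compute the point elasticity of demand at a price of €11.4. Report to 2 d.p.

-0.91

At P = 11.4, Q = 827.141.
dQ/dP = −0.08·2059e^(−0.08P) = −0.08Q = -66.171.
ε = (dQ/dP)(P/Q) = (-66.171)(11.4/827.141).
|ε| < 1, so demand is inelastic at this price.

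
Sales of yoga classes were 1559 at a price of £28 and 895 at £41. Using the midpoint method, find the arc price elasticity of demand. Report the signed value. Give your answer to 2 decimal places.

ΔQ = 895 − 1559 = -664; ΔP = 41 − 28 = 13.
Midpoints: P̄ = 34.50, Q̄ = 1227.0.
ε = (ΔQ/ΔP)(P̄/Q̄) = (-664/13)(34.50/1227.0).

-1.44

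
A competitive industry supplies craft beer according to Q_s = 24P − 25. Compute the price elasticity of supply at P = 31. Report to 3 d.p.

1.035

At P = 31, Q_s = 719.
dQ_s/dP = 24.
ε_s = (dQ_s/dP)(P/Q_s) = (24)(31/719).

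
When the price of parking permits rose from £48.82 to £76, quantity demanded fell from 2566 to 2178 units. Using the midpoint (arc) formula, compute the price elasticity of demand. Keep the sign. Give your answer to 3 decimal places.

ΔQ = 2178 − 2566 = -388; ΔP = 76 − 48.82 = 27.18.
Midpoints: P̄ = 62.41, Q̄ = 2372.0.
ε = (ΔQ/ΔP)(P̄/Q̄) = (-388/27.18)(62.41/2372.0).

-0.376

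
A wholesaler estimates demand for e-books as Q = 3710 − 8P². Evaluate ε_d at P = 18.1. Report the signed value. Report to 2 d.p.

-4.81

At P = 18.1, Q = 1089.120.
dQ/dP = −16P = -289.600.
ε = (dQ/dP)(P/Q) = (-289.600)(18.1/1089.120).
|ε| > 1, so demand is elastic at this price.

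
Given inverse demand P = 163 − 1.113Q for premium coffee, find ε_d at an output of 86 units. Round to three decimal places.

-0.703

At Q = 86, P = 163 − 1.113(86) = 67.28.
dP/dQ = −1.113, so dQ/dP = 1/(−1.113) = -0.898.
ε = (dQ/dP)(P/Q) = (-0.898)(67.28/86).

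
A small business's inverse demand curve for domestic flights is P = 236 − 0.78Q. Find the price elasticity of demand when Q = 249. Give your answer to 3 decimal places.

-0.215

At Q = 249, P = 236 − 0.78(249) = 41.78.
dP/dQ = −0.78, so dQ/dP = 1/(−0.78) = -1.282.
ε = (dQ/dP)(P/Q) = (-1.282)(41.78/249).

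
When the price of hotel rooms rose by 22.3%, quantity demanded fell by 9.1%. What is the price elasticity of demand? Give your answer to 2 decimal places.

ε = %ΔQ / %ΔP = (-9.1)/(22.3) = -0.408.

-0.41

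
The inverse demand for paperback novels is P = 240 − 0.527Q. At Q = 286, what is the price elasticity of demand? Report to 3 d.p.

At Q = 286, P = 240 − 0.527(286) = 89.28.
dP/dQ = −0.527, so dQ/dP = 1/(−0.527) = -1.898.
ε = (dQ/dP)(P/Q) = (-1.898)(89.28/286).

-0.592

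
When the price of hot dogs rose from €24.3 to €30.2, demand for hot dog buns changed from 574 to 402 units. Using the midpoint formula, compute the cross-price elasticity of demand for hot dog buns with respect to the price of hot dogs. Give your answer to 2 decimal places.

-1.63

ΔQ_x = 402 − 574 = -172; ΔP_y = 30.2 − 24.3 = 5.9.
Midpoints: P̄_y = 27.25, Q̄_x = 488.0.
ε_xy = (ΔQ_x/ΔP_y)(P̄_y/Q̄_x) = (-172/5.9)(27.25/488.0).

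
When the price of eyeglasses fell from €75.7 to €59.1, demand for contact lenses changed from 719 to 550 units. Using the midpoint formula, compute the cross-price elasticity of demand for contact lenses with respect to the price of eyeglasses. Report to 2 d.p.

ΔQ_x = 550 − 719 = -169; ΔP_y = 59.1 − 75.7 = -16.6.
Midpoints: P̄_y = 67.40, Q̄_x = 634.5.
ε_xy = (ΔQ_x/ΔP_y)(P̄_y/Q̄_x) = (-169/-16.6)(67.40/634.5).

1.08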